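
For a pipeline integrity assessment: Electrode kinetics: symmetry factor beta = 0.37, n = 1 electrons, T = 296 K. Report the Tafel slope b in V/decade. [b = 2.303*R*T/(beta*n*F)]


Apply the Tafel slope relation: b = 2.303*R*T/(beta*n*F)
Numerator: 2.303 * 8.314 * 296 = 5667.55
Denominator: 0.37 * 1 * 96485 = 35699.45
b = 5667.55 / 35699.45 = 0.1588 V/decade

0.1588 V/decade


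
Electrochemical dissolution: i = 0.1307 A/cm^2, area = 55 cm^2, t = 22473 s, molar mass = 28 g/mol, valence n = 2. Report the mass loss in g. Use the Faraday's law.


Apply Faraday's law: m = i*A*t*M / (n*F)
Total charge passed Q = i*A*t = 0.1307*55*22473 = 161547.1605 C
m = Q*M/(n*F) = 161547.1605*28/(2*96485) = 23.441 g

23.441 g


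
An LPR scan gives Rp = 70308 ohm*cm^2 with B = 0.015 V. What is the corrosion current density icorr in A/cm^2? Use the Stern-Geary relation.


Apply the Stern-Geary relation: icorr = B / Rp
icorr = 0.015 / 70308 = 2.133×10^-7 A/cm^2

2.133×10^-7 A/cm^2


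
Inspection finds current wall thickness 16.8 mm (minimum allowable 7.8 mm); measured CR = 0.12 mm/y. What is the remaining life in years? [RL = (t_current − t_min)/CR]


Apply the remaining-life relation: RL = (t_current − t_min) / CR
RL = (16.8 − 7.8) / 0.12 = 9.0 / 0.12 = 75.0 years

75.0 years


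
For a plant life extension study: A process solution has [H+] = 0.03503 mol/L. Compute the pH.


pH = −log10[H+]
pH = −log10(0.03503) = 1.46

1.46


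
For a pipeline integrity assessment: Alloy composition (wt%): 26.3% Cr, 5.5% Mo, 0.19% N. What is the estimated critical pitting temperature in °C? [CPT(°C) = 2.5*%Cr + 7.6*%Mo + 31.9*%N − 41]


Apply the ASTM G48 empirical CPT estimate: CPT(°C) = 2.5*%Cr + 7.6*%Mo + 31.9*%N − 41
2.5*26.3 = 65.75; 7.6*5.5 = 41.8; 31.9*0.19 = 6.061
CPT = 65.75 + 41.8 + 6.061 − 41 = 72.611 °C
Rounded to 0.1 °C: CPT ≈ 72.6 °C

72.6 °C


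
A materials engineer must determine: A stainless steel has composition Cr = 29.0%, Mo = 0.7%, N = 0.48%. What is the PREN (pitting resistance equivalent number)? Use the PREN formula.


Apply the PREN formula: PREN = Cr + 3.3*Mo + 16*N
PREN = 29.0 + 3.3*0.7 + 16*0.48
PREN = 29.0 + 2.31 + 7.68 = 38.99

38.99


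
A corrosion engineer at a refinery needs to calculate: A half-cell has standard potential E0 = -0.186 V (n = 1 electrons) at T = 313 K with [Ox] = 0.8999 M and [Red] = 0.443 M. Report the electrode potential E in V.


Apply the Nernst equation: E = E0 + (RT/nF)*ln([Ox]/[Red])
Step 1: RT/nF = 8.314*313/(1*96485) = 0.02697085 V
Step 2: [Ox]/[Red] = 0.8999/0.443 = 2.031377
Step 3: ln(2.031377) = 0.708714
Step 4: correction = 0.02697085 * 0.708714 = 0.019 V
E = -0.186 + 0.019 = -0.167 V

-0.167 V


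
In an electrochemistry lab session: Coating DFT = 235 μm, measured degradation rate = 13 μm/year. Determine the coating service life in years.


Service life = thickness / degradation rate
Life = 235 / 13 = 18.1 years

18.1 years


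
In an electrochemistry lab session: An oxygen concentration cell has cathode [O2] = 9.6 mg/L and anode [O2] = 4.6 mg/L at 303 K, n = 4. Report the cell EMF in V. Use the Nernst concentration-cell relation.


Apply the Nernst concentration-cell relation: E = (RT/nF)*ln(C_cathode/C_anode)
RT/nF = 8.314*303/(4*96485) = 0.00652729 V
ln(9.6/4.6) = 0.73571
E = 0.00652729 * 0.73571 = 0.0048 V

0.0048 V


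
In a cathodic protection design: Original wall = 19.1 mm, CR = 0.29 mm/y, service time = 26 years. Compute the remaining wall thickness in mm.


Remaining wall = original − CR × time
t = 19.1 − 0.29*26 = 19.1 − 7.54 = 11.56 mm

11.56 mm


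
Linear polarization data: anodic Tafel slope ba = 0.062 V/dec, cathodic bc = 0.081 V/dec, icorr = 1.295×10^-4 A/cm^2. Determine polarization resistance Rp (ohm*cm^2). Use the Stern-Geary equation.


Apply the Stern-Geary equation: Rp = ba*bc / (2.303*icorr*(ba+bc))
ba*bc = 0.062*0.081 = 0.005022
ba+bc = 0.143; 2.303*icorr*(ba+bc) = 2.303*1.295×10^-4*0.143 = 4.2648105×10^-5
Rp = 0.005022 / 4.2648105×10^-5 = 117.8 ohm*cm^2

117.8 ohm*cm^2


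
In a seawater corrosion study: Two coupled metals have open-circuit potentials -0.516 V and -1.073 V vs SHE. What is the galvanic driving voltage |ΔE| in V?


Driving voltage is the absolute potential difference.
|ΔE| = |-0.516 − (-1.073)| = 0.557 V

0.557 V


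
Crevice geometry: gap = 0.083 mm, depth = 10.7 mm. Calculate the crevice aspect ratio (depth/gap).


Aspect ratio = depth / gap
Ratio = 10.7 / 0.083 = 128.9

128.9


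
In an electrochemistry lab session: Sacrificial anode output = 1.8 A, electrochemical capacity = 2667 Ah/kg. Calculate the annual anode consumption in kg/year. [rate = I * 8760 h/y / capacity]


Annual consumption = current * hours per year / capacity
Rate = 1.8 * 8760 / 2667 = 5.9 kg/year

5.9 kg/year


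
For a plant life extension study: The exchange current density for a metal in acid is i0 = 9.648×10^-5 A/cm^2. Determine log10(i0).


i0 = 9.648×10^-5 A/cm^2
log10(i0) = -4.016

-4.016


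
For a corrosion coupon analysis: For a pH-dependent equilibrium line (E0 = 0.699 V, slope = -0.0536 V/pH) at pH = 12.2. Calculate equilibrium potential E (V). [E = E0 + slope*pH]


Apply the Pourbaix line equation: E = E0 + slope*pH
E = 0.699 + (-0.0536)*12.2 = 0.699 + (-0.65392) = 0.04508 V
Rounded to 4 decimal places: E = 0.0451 V

0.0451 V


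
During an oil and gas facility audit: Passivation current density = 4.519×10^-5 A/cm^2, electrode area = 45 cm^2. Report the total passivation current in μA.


I = i_pass * A, then convert A → μA (×10^6)
I = 4.519×10^-5 * 45 * 10^6 = 2033.55 μA

2033.55 μA


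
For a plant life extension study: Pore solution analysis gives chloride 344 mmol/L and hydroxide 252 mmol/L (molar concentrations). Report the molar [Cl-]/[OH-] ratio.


Threshold parameter = [Cl-] / [OH-] (molar basis; both in mmol/L, so units cancel)
Ratio = 344 / 252 = 1.37

1.37


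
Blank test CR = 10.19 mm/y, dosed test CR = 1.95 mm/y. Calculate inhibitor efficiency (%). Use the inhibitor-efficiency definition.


Apply the inhibitor-efficiency definition: IE = (CR_blank − CR_inh)/CR_blank × 100
IE = (10.19 − 1.95) / 10.19 × 100
IE = 8.24 / 10.19 × 100 = 80.9 %

80.9 %


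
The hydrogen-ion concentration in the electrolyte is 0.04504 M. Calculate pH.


pH = −log10[H+]
pH = −log10(0.04504) = 1.35

1.35


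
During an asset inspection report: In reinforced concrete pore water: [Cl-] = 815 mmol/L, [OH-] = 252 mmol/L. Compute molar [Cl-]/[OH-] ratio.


Threshold parameter = [Cl-] / [OH-] (molar basis; both in mmol/L, so units cancel)
Ratio = 815 / 252 = 3.23

3.23


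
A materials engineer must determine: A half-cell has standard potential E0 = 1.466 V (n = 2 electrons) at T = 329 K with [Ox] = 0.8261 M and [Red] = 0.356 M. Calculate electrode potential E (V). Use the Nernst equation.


Apply the Nernst equation: E = E0 + (RT/nF)*ln([Ox]/[Red])
Step 1: RT/nF = 8.314*329/(2*96485) = 0.01417477 V
Step 2: [Ox]/[Red] = 0.8261/0.356 = 2.320506
Step 3: ln(2.320506) = 0.841785
Step 4: correction = 0.01417477 * 0.841785 = 0.0119 V
E = 1.466 + 0.0119 = 1.4779 V

1.4779 V


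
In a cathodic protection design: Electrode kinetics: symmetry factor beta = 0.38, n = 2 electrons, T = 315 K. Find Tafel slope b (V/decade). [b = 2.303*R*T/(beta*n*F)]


Apply the Tafel slope relation: b = 2.303*R*T/(beta*n*F)
Numerator: 2.303 * 8.314 * 315 = 6031.35
Denominator: 0.38 * 2 * 96485 = 73328.6
b = 6031.35 / 73328.6 = 0.0823 V/decade

0.0823 V/decade


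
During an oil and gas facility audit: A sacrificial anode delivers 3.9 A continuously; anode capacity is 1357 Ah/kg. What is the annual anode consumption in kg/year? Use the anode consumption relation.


Annual consumption = current * hours per year / capacity
Rate = 3.9 * 8760 / 1357 = 25.2 kg/year

25.2 kg/year


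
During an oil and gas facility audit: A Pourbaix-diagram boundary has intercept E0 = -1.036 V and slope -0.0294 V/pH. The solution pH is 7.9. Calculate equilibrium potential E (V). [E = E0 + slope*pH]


Apply the Pourbaix line equation: E = E0 + slope*pH
E = -1.036 + (-0.0294)*7.9 = -1.036 + (-0.23226) = -1.26826 V
Rounded to 3 decimal places: E = -1.268 V

-1.268 V


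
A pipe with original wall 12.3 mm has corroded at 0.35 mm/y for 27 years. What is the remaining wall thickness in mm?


Remaining wall = original − CR × time
t = 12.3 − 0.35*27 = 12.3 − 9.45 = 2.85 mm

2.85 mm


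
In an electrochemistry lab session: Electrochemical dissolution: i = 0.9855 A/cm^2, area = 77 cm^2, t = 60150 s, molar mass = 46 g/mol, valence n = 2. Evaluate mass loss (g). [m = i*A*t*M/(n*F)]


Apply Faraday's law: m = i*A*t*M / (n*F)
Total charge passed Q = i*A*t = 0.9855*77*60150 = 4564392.525 C
m = Q*M/(n*F) = 4564392.525*46/(2*96485) = 1088.05543 g

1088.05543 g


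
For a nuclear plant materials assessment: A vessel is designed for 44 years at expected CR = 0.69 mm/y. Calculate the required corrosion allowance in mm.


Corrosion allowance = CR × design life
CA = 0.69 * 44 = 30.36 mm

30.36 mm


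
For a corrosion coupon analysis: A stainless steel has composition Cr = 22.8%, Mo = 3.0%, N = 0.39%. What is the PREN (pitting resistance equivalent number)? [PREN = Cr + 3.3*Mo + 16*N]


Apply the PREN formula: PREN = Cr + 3.3*Mo + 16*N
PREN = 22.8 + 3.3*3.0 + 16*0.39
PREN = 22.8 + 9.9 + 6.24 = 38.94

38.94


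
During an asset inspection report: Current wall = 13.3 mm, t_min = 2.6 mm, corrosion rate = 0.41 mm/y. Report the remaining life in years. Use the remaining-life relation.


Apply the remaining-life relation: RL = (t_current − t_min) / CR
RL = (13.3 − 2.6) / 0.41 = 10.7 / 0.41 = 26.1 years

26.1 years


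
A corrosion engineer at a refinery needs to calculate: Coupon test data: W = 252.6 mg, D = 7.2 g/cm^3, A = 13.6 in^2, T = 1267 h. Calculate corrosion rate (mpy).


Apply the mpy weight-loss relation: CR = 534 * W / (D * A * T)
Numerator: 534 * 252.6 = 134888.4
Denominator: 7.2 * 13.6 * 1267 = 124064.64
CR = 134888.4 / 124064.64 = 1.08724 mpy

1.08724 mpy


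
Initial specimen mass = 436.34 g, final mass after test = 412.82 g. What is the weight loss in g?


Weight loss = initial − final
WL = 436.34 − 412.82 = 23.52 g

23.52 g


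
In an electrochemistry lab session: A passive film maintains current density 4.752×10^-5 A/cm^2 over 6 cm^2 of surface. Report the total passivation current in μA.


I = i_pass * A, then convert A → μA (×10^6)
I = 4.752×10^-5 * 6 * 10^6 = 285.12 μA

285.12 μA


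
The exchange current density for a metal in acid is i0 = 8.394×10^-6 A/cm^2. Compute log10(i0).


i0 = 8.394×10^-6 A/cm^2
log10(i0) = -5.076

-5.076


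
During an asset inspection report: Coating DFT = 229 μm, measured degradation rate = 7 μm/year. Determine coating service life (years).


Service life = thickness / degradation rate
Life = 229 / 7 = 32.7 years

32.7 years


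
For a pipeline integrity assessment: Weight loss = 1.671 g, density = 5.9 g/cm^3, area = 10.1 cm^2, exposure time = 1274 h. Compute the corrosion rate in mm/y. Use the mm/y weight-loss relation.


Apply the mm/y weight-loss relation: CR = 87600 * W / (D * A * T)
Numerator: 87600 * 1.671 = 146379.6
Denominator: 5.9 * 10.1 * 1274 = 75917.66
CR = 146379.6 / 75917.66 = 1.92814 mm/y

1.92814 mm/y


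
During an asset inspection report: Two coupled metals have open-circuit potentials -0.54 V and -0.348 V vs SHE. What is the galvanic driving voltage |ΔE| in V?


Driving voltage is the absolute potential difference.
|ΔE| = |-0.54 − (-0.348)| = 0.192 V

0.192 V


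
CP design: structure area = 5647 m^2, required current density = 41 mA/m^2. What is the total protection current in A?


I = area * current density, then convert mA → A (÷1000)
I = 5647 * 41 / 1000 = 231.53 A

231.53 A


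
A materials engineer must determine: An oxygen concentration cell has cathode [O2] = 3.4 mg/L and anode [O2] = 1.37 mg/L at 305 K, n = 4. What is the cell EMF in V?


Apply the Nernst concentration-cell relation: E = (RT/nF)*ln(C_cathode/C_anode)
RT/nF = 8.314*305/(4*96485) = 0.00657037 V
ln(3.4/1.37) = 0.90896
E = 0.00657037 * 0.90896 = 0.00597 V

0.00597 V


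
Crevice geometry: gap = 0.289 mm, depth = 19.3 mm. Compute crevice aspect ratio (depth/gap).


Aspect ratio = depth / gap
Ratio = 19.3 / 0.289 = 66.8

66.8


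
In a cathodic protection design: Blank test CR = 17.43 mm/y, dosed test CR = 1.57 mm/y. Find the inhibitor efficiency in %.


Apply the inhibitor-efficiency definition: IE = (CR_blank − CR_inh)/CR_blank × 100
IE = (17.43 − 1.57) / 17.43 × 100
IE = 15.86 / 17.43 × 100 = 91.0 %

91.0 %


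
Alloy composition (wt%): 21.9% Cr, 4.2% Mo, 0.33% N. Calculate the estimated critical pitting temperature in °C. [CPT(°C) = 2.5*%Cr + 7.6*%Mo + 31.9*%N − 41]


Apply the ASTM G48 empirical CPT estimate: CPT(°C) = 2.5*%Cr + 7.6*%Mo + 31.9*%N − 41
2.5*21.9 = 54.75; 7.6*4.2 = 31.92; 31.9*0.33 = 10.527
CPT = 54.75 + 31.92 + 10.527 − 41 = 56.197 °C
Rounded to 0.1 °C: CPT ≈ 56.2 °C

56.2 °C


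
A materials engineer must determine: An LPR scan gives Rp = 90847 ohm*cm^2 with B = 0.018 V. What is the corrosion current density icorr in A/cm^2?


Apply the Stern-Geary relation: icorr = B / Rp
icorr = 0.018 / 90847 = 1.981×10^-7 A/cm^2

1.981×10^-7 A/cm^2


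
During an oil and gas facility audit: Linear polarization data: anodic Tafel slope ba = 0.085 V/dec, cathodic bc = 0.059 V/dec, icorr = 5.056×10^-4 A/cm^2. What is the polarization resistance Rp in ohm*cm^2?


Apply the Stern-Geary equation: Rp = ba*bc / (2.303*icorr*(ba+bc))
ba*bc = 0.085*0.059 = 0.005015
ba+bc = 0.144; 2.303*icorr*(ba+bc) = 2.303*5.056×10^-4*0.144 = 1.6767314×10^-4
Rp = 0.005015 / 1.6767314×10^-4 = 29.91 ohm*cm^2

29.91 ohm*cm^2


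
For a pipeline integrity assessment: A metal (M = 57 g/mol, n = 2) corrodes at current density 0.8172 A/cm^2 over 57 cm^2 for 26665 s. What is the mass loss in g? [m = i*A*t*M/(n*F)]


Apply Faraday's law: m = i*A*t*M / (n*F)
Total charge passed Q = i*A*t = 0.8172*57*26665 = 1242066.366 C
m = Q*M/(n*F) = 1242066.366*57/(2*96485) = 366.885 g

366.885 g


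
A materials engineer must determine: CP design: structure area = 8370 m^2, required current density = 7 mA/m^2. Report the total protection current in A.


I = area * current density, then convert mA → A (÷1000)
I = 8370 * 7 / 1000 = 58.59 A

58.59 A


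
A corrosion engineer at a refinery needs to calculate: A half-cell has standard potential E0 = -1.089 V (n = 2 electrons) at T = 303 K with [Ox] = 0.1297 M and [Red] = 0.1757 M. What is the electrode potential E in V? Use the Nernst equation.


Apply the Nernst equation: E = E0 + (RT/nF)*ln([Ox]/[Red])
Step 1: RT/nF = 8.314*303/(2*96485) = 0.01305458 V
Step 2: [Ox]/[Red] = 0.1297/0.1757 = 0.73819
Step 3: ln(0.73819) = -0.303554
Step 4: correction = 0.01305458 * -0.303554 = -0.004 V
E = -1.089 + -0.004 = -1.093 V

-1.093 V


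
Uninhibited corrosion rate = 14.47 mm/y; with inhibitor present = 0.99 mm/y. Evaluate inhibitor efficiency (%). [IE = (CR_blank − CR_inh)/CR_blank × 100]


Apply the inhibitor-efficiency definition: IE = (CR_blank − CR_inh)/CR_blank × 100
IE = (14.47 − 0.99) / 14.47 × 100
IE = 13.48 / 14.47 × 100 = 93.2 %

93.2 %


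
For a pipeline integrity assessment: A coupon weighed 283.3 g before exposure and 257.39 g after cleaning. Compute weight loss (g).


Weight loss = initial − final
WL = 283.3 − 257.39 = 25.91 g

25.91 g


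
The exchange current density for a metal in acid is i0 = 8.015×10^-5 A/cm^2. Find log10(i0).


i0 = 8.015×10^-5 A/cm^2
log10(i0) = -4.096

-4.096


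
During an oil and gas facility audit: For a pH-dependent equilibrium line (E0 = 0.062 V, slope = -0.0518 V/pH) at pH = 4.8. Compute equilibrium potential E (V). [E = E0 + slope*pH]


Apply the Pourbaix line equation: E = E0 + slope*pH
E = 0.062 + (-0.0518)*4.8 = 0.062 + (-0.24864) = -0.18664 V
Rounded to 3 decimal places: E = -0.187 V

-0.187 V


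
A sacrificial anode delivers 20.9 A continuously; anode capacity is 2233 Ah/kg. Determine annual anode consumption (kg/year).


Annual consumption = current * hours per year / capacity
Rate = 20.9 * 8760 / 2233 = 82.0 kg/year

82.0 kg/year


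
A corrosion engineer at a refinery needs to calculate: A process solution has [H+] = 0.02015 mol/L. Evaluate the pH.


pH = −log10[H+]
pH = −log10(0.02015) = 1.7

1.7


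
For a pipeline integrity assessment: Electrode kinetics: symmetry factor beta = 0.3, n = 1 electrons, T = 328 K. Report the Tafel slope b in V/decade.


Apply the Tafel slope relation: b = 2.303*R*T/(beta*n*F)
Numerator: 2.303 * 8.314 * 328 = 6280.26
Denominator: 0.3 * 1 * 96485 = 28945.5
b = 6280.26 / 28945.5 = 0.217 V/decade

0.217 V/decade


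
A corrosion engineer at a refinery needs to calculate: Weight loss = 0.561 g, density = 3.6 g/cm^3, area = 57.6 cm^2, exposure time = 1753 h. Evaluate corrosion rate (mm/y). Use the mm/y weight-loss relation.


Apply the mm/y weight-loss relation: CR = 87600 * W / (D * A * T)
Numerator: 87600 * 0.561 = 49143.6
Denominator: 3.6 * 57.6 * 1753 = 363502.08
CR = 49143.6 / 363502.08 = 0.135195 mm/y

0.135195 mm/y


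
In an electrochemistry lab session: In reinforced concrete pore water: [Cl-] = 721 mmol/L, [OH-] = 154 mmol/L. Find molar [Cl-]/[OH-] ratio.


Threshold parameter = [Cl-] / [OH-] (molar basis; both in mmol/L, so units cancel)
Ratio = 721 / 154 = 4.68

4.68


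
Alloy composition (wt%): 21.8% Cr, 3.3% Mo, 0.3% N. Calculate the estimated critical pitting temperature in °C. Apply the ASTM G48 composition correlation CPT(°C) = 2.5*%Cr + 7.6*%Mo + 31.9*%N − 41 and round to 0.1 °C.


Apply the ASTM G48 empirical CPT estimate: CPT(°C) = 2.5*%Cr + 7.6*%Mo + 31.9*%N − 41
2.5*21.8 = 54.5; 7.6*3.3 = 25.08; 31.9*0.3 = 9.57
CPT = 54.5 + 25.08 + 9.57 − 41 = 48.15 °C
Rounded to 0.1 °C: CPT ≈ 48.2 °C

48.2 °C


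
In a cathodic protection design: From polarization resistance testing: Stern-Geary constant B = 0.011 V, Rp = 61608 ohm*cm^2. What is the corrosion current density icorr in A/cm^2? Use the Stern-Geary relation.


Apply the Stern-Geary relation: icorr = B / Rp
icorr = 0.011 / 61608 = 1.785×10^-7 A/cm^2

1.785×10^-7 A/cm^2


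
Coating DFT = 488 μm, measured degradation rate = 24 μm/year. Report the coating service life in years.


Service life = thickness / degradation rate
Life = 488 / 24 = 20.3 years

20.3 years


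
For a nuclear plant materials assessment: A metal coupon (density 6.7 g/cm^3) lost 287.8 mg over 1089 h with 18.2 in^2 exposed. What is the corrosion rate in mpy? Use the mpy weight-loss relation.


Apply the mpy weight-loss relation: CR = 534 * W / (D * A * T)
Numerator: 534 * 287.8 = 153685.2
Denominator: 6.7 * 18.2 * 1089 = 132792.66
CR = 153685.2 / 132792.66 = 1.1573 mpy

1.1573 mpy


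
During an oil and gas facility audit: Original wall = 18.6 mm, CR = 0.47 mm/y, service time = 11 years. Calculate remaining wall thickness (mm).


Remaining wall = original − CR × time
t = 18.6 − 0.47*11 = 18.6 − 5.17 = 13.43 mm

13.43 mm


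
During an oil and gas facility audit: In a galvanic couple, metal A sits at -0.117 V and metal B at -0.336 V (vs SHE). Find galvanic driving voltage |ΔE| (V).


Driving voltage is the absolute potential difference.
|ΔE| = |-0.117 − (-0.336)| = 0.219 V

0.219 V


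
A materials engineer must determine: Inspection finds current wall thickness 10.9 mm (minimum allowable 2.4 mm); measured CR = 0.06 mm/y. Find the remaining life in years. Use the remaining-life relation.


Apply the remaining-life relation: RL = (t_current − t_min) / CR
RL = (10.9 − 2.4) / 0.06 = 8.5 / 0.06 = 141.7 years

141.7 years


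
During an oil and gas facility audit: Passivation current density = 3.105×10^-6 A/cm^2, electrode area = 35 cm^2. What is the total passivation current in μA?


I = i_pass * A, then convert A → μA (×10^6)
I = 3.105×10^-6 * 35 * 10^6 = 108.68 μA

108.68 μA


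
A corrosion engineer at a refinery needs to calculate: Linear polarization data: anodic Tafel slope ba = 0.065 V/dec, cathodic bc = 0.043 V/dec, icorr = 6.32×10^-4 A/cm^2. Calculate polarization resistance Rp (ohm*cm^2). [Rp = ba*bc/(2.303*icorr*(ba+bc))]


Apply the Stern-Geary equation: Rp = ba*bc / (2.303*icorr*(ba+bc))
ba*bc = 0.065*0.043 = 0.002795
ba+bc = 0.108; 2.303*icorr*(ba+bc) = 2.303*6.32×10^-4*0.108 = 1.5719357×10^-4
Rp = 0.002795 / 1.5719357×10^-4 = 17.78 ohm*cm^2

17.78 ohm*cm^2


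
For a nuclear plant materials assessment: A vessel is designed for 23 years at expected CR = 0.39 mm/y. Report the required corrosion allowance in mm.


Corrosion allowance = CR × design life
CA = 0.39 * 23 = 8.97 mm

8.97 mm


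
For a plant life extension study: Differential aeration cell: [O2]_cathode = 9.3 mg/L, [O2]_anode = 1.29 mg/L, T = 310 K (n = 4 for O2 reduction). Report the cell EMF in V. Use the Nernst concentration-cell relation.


Apply the Nernst concentration-cell relation: E = (RT/nF)*ln(C_cathode/C_anode)
RT/nF = 8.314*310/(4*96485) = 0.00667808 V
ln(9.3/1.29) = 1.97537
E = 0.00667808 * 1.97537 = 0.01319 V

0.01319 V


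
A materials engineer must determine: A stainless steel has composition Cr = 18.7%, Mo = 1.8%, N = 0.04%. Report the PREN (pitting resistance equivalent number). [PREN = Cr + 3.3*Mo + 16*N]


Apply the PREN formula: PREN = Cr + 3.3*Mo + 16*N
PREN = 18.7 + 3.3*1.8 + 16*0.04
PREN = 18.7 + 5.94 + 0.64 = 25.28

25.28


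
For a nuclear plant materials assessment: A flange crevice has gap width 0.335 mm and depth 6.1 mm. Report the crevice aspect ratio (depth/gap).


Aspect ratio = depth / gap
Ratio = 6.1 / 0.335 = 18.2

18.2


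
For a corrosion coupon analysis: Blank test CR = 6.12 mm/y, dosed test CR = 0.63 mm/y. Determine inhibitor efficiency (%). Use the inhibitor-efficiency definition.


Apply the inhibitor-efficiency definition: IE = (CR_blank − CR_inh)/CR_blank × 100
IE = (6.12 − 0.63) / 6.12 × 100
IE = 5.49 / 6.12 × 100 = 89.7 %

89.7 %


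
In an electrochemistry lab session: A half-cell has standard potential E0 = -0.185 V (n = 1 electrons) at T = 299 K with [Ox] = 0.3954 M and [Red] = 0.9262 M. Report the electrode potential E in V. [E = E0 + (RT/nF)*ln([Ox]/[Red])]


Apply the Nernst equation: E = E0 + (RT/nF)*ln([Ox]/[Red])
Step 1: RT/nF = 8.314*299/(1*96485) = 0.02576448 V
Step 2: [Ox]/[Red] = 0.3954/0.9262 = 0.426906
Step 3: ln(0.426906) = -0.851191
Step 4: correction = 0.02576448 * -0.851191 = -0.022 V
E = -0.185 + -0.022 = -0.207 V

-0.207 V


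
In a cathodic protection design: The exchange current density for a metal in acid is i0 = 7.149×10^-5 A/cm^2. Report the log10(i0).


i0 = 7.149×10^-5 A/cm^2
log10(i0) = -4.146

-4.146


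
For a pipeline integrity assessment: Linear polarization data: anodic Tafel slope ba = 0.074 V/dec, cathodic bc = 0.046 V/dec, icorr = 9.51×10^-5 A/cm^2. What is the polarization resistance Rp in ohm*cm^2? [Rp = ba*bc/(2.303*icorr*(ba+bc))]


Apply the Stern-Geary equation: Rp = ba*bc / (2.303*icorr*(ba+bc))
ba*bc = 0.074*0.046 = 0.003404
ba+bc = 0.12; 2.303*icorr*(ba+bc) = 2.303*9.51×10^-5*0.12 = 2.6281836×10^-5
Rp = 0.003404 / 2.6281836×10^-5 = 129.5 ohm*cm^2

129.5 ohm*cm^2


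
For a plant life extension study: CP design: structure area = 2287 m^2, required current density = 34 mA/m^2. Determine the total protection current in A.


I = area * current density, then convert mA → A (÷1000)
I = 2287 * 34 / 1000 = 77.76 A

77.76 A


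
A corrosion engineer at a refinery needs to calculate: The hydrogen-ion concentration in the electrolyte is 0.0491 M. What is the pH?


pH = −log10[H+]
pH = −log10(0.0491) = 1.31

1.31


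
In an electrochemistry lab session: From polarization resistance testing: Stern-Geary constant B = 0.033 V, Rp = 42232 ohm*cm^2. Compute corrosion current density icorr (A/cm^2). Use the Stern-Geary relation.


Apply the Stern-Geary relation: icorr = B / Rp
icorr = 0.033 / 42232 = 7.814×10^-7 A/cm^2

7.814×10^-7 A/cm^2


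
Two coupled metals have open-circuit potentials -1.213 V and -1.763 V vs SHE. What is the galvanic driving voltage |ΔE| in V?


Driving voltage is the absolute potential difference.
|ΔE| = |-1.213 − (-1.763)| = 0.55 V

0.55 V


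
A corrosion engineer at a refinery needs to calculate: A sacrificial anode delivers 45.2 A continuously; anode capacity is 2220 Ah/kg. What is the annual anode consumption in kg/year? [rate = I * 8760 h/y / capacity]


Annual consumption = current * hours per year / capacity
Rate = 45.2 * 8760 / 2220 = 178.4 kg/year

178.4 kg/year


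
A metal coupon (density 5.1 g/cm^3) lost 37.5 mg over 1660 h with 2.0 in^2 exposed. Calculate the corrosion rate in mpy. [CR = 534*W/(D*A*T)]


Apply the mpy weight-loss relation: CR = 534 * W / (D * A * T)
Numerator: 534 * 37.5 = 20025.0
Denominator: 5.1 * 2.0 * 1660 = 16932.0
CR = 20025.0 / 16932.0 = 1.18267 mpy

1.18267 mpy


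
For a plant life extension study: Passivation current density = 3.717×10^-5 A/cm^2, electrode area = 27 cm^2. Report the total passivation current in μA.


I = i_pass * A, then convert A → μA (×10^6)
I = 3.717×10^-5 * 27 * 10^6 = 1003.59 μA

1003.59 μA


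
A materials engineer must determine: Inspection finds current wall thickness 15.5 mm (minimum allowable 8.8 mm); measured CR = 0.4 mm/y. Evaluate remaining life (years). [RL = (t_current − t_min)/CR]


Apply the remaining-life relation: RL = (t_current − t_min) / CR
RL = (15.5 − 8.8) / 0.4 = 6.7 / 0.4 = 16.8 years

16.8 years


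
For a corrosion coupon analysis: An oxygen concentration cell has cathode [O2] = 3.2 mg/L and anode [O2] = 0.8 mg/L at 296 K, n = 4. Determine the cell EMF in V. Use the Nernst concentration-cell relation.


Apply the Nernst concentration-cell relation: E = (RT/nF)*ln(C_cathode/C_anode)
RT/nF = 8.314*296/(4*96485) = 0.00637649 V
ln(3.2/0.8) = 1.38629
E = 0.00637649 * 1.38629 = 0.00884 V

0.00884 V


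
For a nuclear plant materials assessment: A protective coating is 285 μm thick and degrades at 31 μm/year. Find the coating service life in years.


Service life = thickness / degradation rate
Life = 285 / 31 = 9.2 years

9.2 years


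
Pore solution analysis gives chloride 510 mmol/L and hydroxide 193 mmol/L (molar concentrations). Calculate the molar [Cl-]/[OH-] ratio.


Threshold parameter = [Cl-] / [OH-] (molar basis; both in mmol/L, so units cancel)
Ratio = 510 / 193 = 2.64

2.64


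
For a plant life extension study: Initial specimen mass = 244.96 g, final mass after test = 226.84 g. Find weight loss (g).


Weight loss = initial − final
WL = 244.96 − 226.84 = 18.12 g

18.12 g


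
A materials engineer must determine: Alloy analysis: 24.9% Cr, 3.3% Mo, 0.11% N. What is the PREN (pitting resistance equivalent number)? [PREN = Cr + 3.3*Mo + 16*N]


Apply the PREN formula: PREN = Cr + 3.3*Mo + 16*N
PREN = 24.9 + 3.3*3.3 + 16*0.11
PREN = 24.9 + 10.89 + 1.76 = 37.55

37.55


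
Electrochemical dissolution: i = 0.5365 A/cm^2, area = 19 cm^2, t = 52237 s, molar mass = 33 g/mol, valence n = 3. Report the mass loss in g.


Apply Faraday's law: m = i*A*t*M / (n*F)
Total charge passed Q = i*A*t = 0.5365*19*52237 = 532477.8595 C
m = Q*M/(n*F) = 532477.8595*33/(3*96485) = 60.7064 g

60.7064 g


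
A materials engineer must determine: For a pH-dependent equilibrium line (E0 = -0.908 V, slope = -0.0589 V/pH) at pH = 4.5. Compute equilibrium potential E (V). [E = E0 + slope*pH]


Apply the Pourbaix line equation: E = E0 + slope*pH
E = -0.908 + (-0.0589)*4.5 = -0.908 + (-0.26505) = -1.17305 V
Rounded to 3 decimal places: E = -1.173 V

-1.173 V


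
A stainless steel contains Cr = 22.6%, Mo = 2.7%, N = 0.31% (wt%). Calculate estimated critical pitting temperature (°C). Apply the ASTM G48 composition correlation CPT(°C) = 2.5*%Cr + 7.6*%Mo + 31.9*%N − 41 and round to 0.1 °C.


Apply the ASTM G48 empirical CPT estimate: CPT(°C) = 2.5*%Cr + 7.6*%Mo + 31.9*%N − 41
2.5*22.6 = 56.5; 7.6*2.7 = 20.52; 31.9*0.31 = 9.889
CPT = 56.5 + 20.52 + 9.889 − 41 = 45.909 °C
Rounded to 0.1 °C: CPT ≈ 45.9 °C

45.9 °C


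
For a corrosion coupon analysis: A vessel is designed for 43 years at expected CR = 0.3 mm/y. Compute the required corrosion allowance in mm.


Corrosion allowance = CR × design life
CA = 0.3 * 43 = 12.9 mm

12.9 mm


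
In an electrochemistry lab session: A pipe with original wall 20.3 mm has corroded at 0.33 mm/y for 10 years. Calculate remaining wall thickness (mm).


Remaining wall = original − CR × time
t = 20.3 − 0.33*10 = 20.3 − 3.3 = 17.0 mm

17.0 mm


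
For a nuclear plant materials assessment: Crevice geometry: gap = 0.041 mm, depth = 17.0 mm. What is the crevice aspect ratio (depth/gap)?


Aspect ratio = depth / gap
Ratio = 17.0 / 0.041 = 414.6

414.6


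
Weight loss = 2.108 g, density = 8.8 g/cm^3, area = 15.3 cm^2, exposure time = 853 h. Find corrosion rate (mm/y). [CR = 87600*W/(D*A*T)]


Apply the mm/y weight-loss relation: CR = 87600 * W / (D * A * T)
Numerator: 87600 * 2.108 = 184660.8
Denominator: 8.8 * 15.3 * 853 = 114847.92
CR = 184660.8 / 114847.92 = 1.60787 mm/y

1.60787 mm/y


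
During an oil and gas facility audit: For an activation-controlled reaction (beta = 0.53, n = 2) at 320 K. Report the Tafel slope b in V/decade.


Apply the Tafel slope relation: b = 2.303*R*T/(beta*n*F)
Numerator: 2.303 * 8.314 * 320 = 6127.09
Denominator: 0.53 * 2 * 96485 = 102274.1
b = 6127.09 / 102274.1 = 0.0599 V/decade

0.0599 V/decade


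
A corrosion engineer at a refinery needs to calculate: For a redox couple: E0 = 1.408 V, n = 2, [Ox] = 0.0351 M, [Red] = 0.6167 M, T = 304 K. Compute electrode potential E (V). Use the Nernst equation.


Apply the Nernst equation: E = E0 + (RT/nF)*ln([Ox]/[Red])
Step 1: RT/nF = 8.314*304/(2*96485) = 0.01309766 V
Step 2: [Ox]/[Red] = 0.0351/0.6167 = 0.056916
Step 3: ln(0.056916) = -2.866179
Step 4: correction = 0.01309766 * -2.866179 = -0.0375 V
E = 1.408 + -0.0375 = 1.3705 V

1.3705 V


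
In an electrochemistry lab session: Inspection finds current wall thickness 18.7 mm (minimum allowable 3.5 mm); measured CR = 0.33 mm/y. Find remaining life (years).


Apply the remaining-life relation: RL = (t_current − t_min) / CR
RL = (18.7 − 3.5) / 0.33 = 15.2 / 0.33 = 46.1 years

46.1 years


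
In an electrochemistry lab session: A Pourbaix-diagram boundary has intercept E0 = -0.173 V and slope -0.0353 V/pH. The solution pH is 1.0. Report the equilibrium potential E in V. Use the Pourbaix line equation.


Apply the Pourbaix line equation: E = E0 + slope*pH
E = -0.173 + (-0.0353)*1.0 = -0.173 + (-0.0353) = -0.2083 V
Rounded to 3 decimal places: E = -0.208 V

-0.208 V


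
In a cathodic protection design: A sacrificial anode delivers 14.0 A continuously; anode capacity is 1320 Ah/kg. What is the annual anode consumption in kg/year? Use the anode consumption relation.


Annual consumption = current * hours per year / capacity
Rate = 14.0 * 8760 / 1320 = 92.9 kg/year

92.9 kg/year


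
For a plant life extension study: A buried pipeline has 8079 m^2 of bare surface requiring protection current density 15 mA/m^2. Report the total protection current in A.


I = area * current density, then convert mA → A (÷1000)
I = 8079 * 15 / 1000 = 121.19 A

121.19 A


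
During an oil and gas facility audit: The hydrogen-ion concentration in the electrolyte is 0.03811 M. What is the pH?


pH = −log10[H+]
pH = −log10(0.03811) = 1.42

1.42


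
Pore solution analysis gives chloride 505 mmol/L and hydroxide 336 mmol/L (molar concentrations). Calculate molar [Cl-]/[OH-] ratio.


Threshold parameter = [Cl-] / [OH-] (molar basis; both in mmol/L, so units cancel)
Ratio = 505 / 336 = 1.5

1.5


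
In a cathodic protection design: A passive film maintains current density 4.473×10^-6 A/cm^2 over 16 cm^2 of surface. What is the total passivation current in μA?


I = i_pass * A, then convert A → μA (×10^6)
I = 4.473×10^-6 * 16 * 10^6 = 71.57 μA

71.57 μA


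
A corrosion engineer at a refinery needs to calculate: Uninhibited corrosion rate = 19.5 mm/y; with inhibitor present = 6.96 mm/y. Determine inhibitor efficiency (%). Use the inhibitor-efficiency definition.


Apply the inhibitor-efficiency definition: IE = (CR_blank − CR_inh)/CR_blank × 100
IE = (19.5 − 6.96) / 19.5 × 100
IE = 12.54 / 19.5 × 100 = 64.3 %

64.3 %


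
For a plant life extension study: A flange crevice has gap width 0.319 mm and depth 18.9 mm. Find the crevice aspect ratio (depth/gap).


Aspect ratio = depth / gap
Ratio = 18.9 / 0.319 = 59.2

59.2


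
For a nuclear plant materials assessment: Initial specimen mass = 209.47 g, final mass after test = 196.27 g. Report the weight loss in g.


Weight loss = initial − final
WL = 209.47 − 196.27 = 13.2 g

13.2 g


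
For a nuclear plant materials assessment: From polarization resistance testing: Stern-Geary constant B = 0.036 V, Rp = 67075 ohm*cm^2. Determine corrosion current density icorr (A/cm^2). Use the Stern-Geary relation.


Apply the Stern-Geary relation: icorr = B / Rp
icorr = 0.036 / 67075 = 5.367×10^-7 A/cm^2

5.367×10^-7 A/cm^2


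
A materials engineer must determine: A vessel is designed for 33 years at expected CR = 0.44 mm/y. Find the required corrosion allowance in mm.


Corrosion allowance = CR × design life
CA = 0.44 * 33 = 14.52 mm

14.52 mm


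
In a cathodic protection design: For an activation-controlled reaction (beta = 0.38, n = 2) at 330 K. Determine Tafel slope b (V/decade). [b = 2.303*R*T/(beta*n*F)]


Apply the Tafel slope relation: b = 2.303*R*T/(beta*n*F)
Numerator: 2.303 * 8.314 * 330 = 6318.56
Denominator: 0.38 * 2 * 96485 = 73328.6
b = 6318.56 / 73328.6 = 0.086 V/decade

0.086 V/decade


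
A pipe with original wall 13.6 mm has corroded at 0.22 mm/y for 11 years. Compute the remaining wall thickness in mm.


Remaining wall = original − CR × time
t = 13.6 − 0.22*11 = 13.6 − 2.42 = 11.18 mm

11.18 mm


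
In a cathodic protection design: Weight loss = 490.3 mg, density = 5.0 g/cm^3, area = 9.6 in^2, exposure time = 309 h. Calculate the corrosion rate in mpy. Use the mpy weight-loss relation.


Apply the mpy weight-loss relation: CR = 534 * W / (D * A * T)
Numerator: 534 * 490.3 = 261820.2
Denominator: 5.0 * 9.6 * 309 = 14832.0
CR = 261820.2 / 14832.0 = 17.6524 mpy

17.6524 mpy


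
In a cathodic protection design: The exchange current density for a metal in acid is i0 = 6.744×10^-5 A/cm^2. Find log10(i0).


i0 = 6.744×10^-5 A/cm^2
log10(i0) = -4.171

-4.171


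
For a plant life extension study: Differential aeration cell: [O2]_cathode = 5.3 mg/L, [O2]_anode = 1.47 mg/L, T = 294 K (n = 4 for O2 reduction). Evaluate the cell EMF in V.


Apply the Nernst concentration-cell relation: E = (RT/nF)*ln(C_cathode/C_anode)
RT/nF = 8.314*294/(4*96485) = 0.00633341 V
ln(5.3/1.47) = 1.28244
E = 0.00633341 * 1.28244 = 0.00812 V

0.00812 V


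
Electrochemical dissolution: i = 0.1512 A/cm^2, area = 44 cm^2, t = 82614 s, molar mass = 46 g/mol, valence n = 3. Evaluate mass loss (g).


Apply Faraday's law: m = i*A*t*M / (n*F)
Total charge passed Q = i*A*t = 0.1512*44*82614 = 549614.4192 C
m = Q*M/(n*F) = 549614.4192*46/(3*96485) = 87.344 g

87.344 g


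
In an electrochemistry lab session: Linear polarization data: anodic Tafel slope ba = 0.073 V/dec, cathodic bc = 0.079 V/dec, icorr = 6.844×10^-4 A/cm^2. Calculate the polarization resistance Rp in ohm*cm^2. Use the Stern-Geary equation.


Apply the Stern-Geary equation: Rp = ba*bc / (2.303*icorr*(ba+bc))
ba*bc = 0.073*0.079 = 0.005767
ba+bc = 0.152; 2.303*icorr*(ba+bc) = 2.303*6.844×10^-4*0.152 = 2.3957833×10^-4
Rp = 0.005767 / 2.3957833×10^-4 = 24.1 ohm*cm^2

24.1 ohm*cm^2


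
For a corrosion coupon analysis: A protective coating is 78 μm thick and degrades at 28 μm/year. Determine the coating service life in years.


Service life = thickness / degradation rate
Life = 78 / 28 = 2.8 years

2.8 years


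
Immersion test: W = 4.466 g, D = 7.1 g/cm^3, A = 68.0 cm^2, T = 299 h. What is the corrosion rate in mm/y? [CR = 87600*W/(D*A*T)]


Apply the mm/y weight-loss relation: CR = 87600 * W / (D * A * T)
Numerator: 87600 * 4.466 = 391221.6
Denominator: 7.1 * 68.0 * 299 = 144357.2
CR = 391221.6 / 144357.2 = 2.710094 mm/y

2.710094 mm/y


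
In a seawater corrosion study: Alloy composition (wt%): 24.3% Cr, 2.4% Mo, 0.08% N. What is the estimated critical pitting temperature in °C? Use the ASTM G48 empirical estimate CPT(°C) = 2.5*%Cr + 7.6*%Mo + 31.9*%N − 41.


Apply the ASTM G48 empirical CPT estimate: CPT(°C) = 2.5*%Cr + 7.6*%Mo + 31.9*%N − 41
2.5*24.3 = 60.75; 7.6*2.4 = 18.24; 31.9*0.08 = 2.552
CPT = 60.75 + 18.24 + 2.552 − 41 = 40.542 °C
Rounded to 0.1 °C: CPT ≈ 40.5 °C

40.5 °C


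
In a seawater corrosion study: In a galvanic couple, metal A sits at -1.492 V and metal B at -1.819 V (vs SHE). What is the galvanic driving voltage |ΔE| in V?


Driving voltage is the absolute potential difference.
|ΔE| = |-1.492 − (-1.819)| = 0.327 V

0.327 V


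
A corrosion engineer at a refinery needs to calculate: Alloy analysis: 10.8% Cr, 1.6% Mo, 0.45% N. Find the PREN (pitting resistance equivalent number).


Apply the PREN formula: PREN = Cr + 3.3*Mo + 16*N
PREN = 10.8 + 3.3*1.6 + 16*0.45
PREN = 10.8 + 5.28 + 7.2 = 23.28

23.28


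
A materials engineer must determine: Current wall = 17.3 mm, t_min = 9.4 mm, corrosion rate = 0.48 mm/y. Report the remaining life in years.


Apply the remaining-life relation: RL = (t_current − t_min) / CR
RL = (17.3 − 9.4) / 0.48 = 7.9 / 0.48 = 16.5 years

16.5 years


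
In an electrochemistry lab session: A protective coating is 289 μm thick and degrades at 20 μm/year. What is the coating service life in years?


Service life = thickness / degradation rate
Life = 289 / 20 = 14.5 years

14.5 years


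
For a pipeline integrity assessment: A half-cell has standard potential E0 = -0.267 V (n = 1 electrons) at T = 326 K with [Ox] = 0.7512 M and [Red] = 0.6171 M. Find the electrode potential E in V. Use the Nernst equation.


Apply the Nernst equation: E = E0 + (RT/nF)*ln([Ox]/[Red])
Step 1: RT/nF = 8.314*326/(1*96485) = 0.02809104 V
Step 2: [Ox]/[Red] = 0.7512/0.6171 = 1.217307
Step 3: ln(1.217307) = 0.196641
Step 4: correction = 0.02809104 * 0.196641 = 0.006 V
E = -0.267 + 0.006 = -0.261 V

-0.261 V


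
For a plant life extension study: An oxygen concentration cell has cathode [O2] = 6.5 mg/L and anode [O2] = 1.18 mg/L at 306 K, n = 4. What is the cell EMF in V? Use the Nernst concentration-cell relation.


Apply the Nernst concentration-cell relation: E = (RT/nF)*ln(C_cathode/C_anode)
RT/nF = 8.314*306/(4*96485) = 0.00659192 V
ln(6.5/1.18) = 1.70629
E = 0.00659192 * 1.70629 = 0.01125 V

0.01125 V


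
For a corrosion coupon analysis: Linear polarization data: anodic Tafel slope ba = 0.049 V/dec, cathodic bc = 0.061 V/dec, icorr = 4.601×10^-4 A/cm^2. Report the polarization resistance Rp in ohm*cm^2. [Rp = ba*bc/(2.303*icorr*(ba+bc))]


Apply the Stern-Geary equation: Rp = ba*bc / (2.303*icorr*(ba+bc))
ba*bc = 0.049*0.061 = 0.002989
ba+bc = 0.11; 2.303*icorr*(ba+bc) = 2.303*4.601×10^-4*0.11 = 1.1655713×10^-4
Rp = 0.002989 / 1.1655713×10^-4 = 25.64 ohm*cm^2

25.64 ohm*cm^2


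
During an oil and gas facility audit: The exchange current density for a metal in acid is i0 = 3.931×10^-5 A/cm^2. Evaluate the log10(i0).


i0 = 3.931×10^-5 A/cm^2
log10(i0) = -4.405

-4.405


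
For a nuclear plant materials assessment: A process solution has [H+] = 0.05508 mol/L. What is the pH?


pH = −log10[H+]
pH = −log10(0.05508) = 1.26

1.26
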